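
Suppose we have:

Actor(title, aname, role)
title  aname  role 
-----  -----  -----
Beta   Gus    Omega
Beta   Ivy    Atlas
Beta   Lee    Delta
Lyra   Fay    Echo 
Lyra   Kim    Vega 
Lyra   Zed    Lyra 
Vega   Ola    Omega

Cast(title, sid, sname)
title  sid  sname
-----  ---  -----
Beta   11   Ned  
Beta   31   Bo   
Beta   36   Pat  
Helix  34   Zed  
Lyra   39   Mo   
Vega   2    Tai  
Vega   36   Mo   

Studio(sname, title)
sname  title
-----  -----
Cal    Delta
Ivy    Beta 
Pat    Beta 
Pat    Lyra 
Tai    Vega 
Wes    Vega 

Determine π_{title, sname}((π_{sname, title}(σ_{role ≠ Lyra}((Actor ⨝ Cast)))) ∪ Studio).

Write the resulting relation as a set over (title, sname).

{(Beta, Bo), (Beta, Ivy), (Beta, Ned), (Beta, Pat), (Delta, Cal), (Lyra, Mo), (Lyra, Pat), (Vega, Mo), (Vega, Tai), (Vega, Wes)}

Actor ⋈ Cast (natural join on title): {(Beta, Gus, Omega, 11, Ned), (Beta, Gus, Omega, 31, Bo), (Beta, Gus, Omega, 36, Pat), (Beta, Ivy, Atlas, 11, Ned), (Beta, Ivy, Atlas, 31, Bo), (Beta, Ivy, Atlas, 36, Pat), (Beta, Lee, Delta, 11, Ned), (Beta, Lee, Delta, 31, Bo), (Beta, Lee, Delta, 36, Pat), (Lyra, Fay, Echo, 39, Mo), (Lyra, Kim, Vega, 39, Mo), (Lyra, Zed, Lyra, 39, Mo), (Vega, Ola, Omega, 2, Tai), (Vega, Ola, Omega, 36, Mo)}
Filtering on role ≠ Lyra leaves {(Beta, Gus, Omega, 11, Ned), (Beta, Gus, Omega, 31, Bo), (Beta, Gus, Omega, 36, Pat), (Beta, Ivy, Atlas, 11, Ned), (Beta, Ivy, Atlas, 31, Bo), (Beta, Ivy, Atlas, 36, Pat), (Beta, Lee, Delta, 11, Ned), (Beta, Lee, Delta, 31, Bo), (Beta, Lee, Delta, 36, Pat), (Lyra, Fay, Echo, 39, Mo), (Lyra, Kim, Vega, 39, Mo), (Vega, Ola, Omega, 2, Tai), (Vega, Ola, Omega, 36, Mo)}.
π[sname, title]: project onto (sname, title) (7 duplicate(s) eliminated) → {(Bo, Beta), (Mo, Lyra), (Mo, Vega), (Ned, Beta), (Pat, Beta), (Tai, Vega)}
Set union of the two operands is {(Bo, Beta), (Cal, Delta), (Ivy, Beta), (Mo, Lyra), (Mo, Vega), (Ned, Beta), (Pat, Beta), (Pat, Lyra), (Tai, Vega), (Wes, Vega)}.
π[title, sname]: project onto (title, sname) → {(Beta, Bo), (Beta, Ivy), (Beta, Ned), (Beta, Pat), (Delta, Cal), (Lyra, Mo), (Lyra, Pat), (Vega, Mo), (Vega, Tai), (Vega, Wes)}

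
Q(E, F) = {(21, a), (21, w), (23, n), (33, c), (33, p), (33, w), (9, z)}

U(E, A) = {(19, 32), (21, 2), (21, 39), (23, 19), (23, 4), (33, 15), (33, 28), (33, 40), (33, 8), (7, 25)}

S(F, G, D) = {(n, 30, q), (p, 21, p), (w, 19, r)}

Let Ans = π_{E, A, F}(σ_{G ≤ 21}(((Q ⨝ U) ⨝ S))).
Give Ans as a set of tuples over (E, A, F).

Joining Q and U on E yields {(21, a, 2), (21, a, 39), (21, w, 2), (21, w, 39), (23, n, 19), (23, n, 4), (33, c, 15), (33, c, 28), (33, c, 40), (33, c, 8), (33, p, 15), (33, p, 28), (33, p, 40), (33, p, 8), (33, w, 15), (33, w, 28), (33, w, 40), (33, w, 8)}.
Joining (Q ⨝ U) and S on F yields {(21, w, 2, 19, r), (21, w, 39, 19, r), (23, n, 19, 30, q), (23, n, 4, 30, q), (33, p, 15, 21, p), (33, p, 28, 21, p), (33, p, 40, 21, p), (33, p, 8, 21, p), (33, w, 15, 19, r), (33, w, 28, 19, r), (33, w, 40, 19, r), (33, w, 8, 19, r)}.
Apply σ_{G ≤ 21}; surviving tuples: {(21, w, 2, 19, r), (21, w, 39, 19, r), (33, p, 15, 21, p), (33, p, 28, 21, p), (33, p, 40, 21, p), (33, p, 8, 21, p), (33, w, 15, 19, r), (33, w, 28, 19, r), (33, w, 40, 19, r), (33, w, 8, 19, r)}
Projecting to E, A, F: {(21, 2, w), (21, 39, w), (33, 15, p), (33, 15, w), (33, 28, p), (33, 28, w), (33, 40, p), (33, 40, w), (33, 8, p), (33, 8, w)}

{(21, 2, w), (21, 39, w), (33, 15, p), (33, 15, w), (33, 28, p), (33, 28, w), (33, 40, p), (33, 40, w), (33, 8, p), (33, 8, w)}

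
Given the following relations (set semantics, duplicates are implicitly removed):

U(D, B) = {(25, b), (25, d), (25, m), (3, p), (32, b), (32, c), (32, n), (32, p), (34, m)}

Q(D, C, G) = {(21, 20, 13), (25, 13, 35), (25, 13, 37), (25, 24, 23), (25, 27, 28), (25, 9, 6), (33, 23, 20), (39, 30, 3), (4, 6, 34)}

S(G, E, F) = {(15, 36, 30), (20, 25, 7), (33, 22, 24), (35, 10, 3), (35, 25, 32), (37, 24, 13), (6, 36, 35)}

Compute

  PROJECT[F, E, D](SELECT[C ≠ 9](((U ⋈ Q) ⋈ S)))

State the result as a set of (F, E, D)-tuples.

{(13, 24, 25), (3, 10, 25), (32, 25, 25)}

Natural join on D: {(25, b, 13, 35), (25, b, 13, 37), (25, b, 24, 23), (25, b, 27, 28), (25, b, 9, 6), (25, d, 13, 35), (25, d, 13, 37), (25, d, 24, 23), (25, d, 27, 28), (25, d, 9, 6), (25, m, 13, 35), (25, m, 13, 37), (25, m, 24, 23), (25, m, 27, 28), (25, m, 9, 6)}
Natural join on G: {(25, b, 13, 35, 10, 3), (25, b, 13, 35, 25, 32), (25, b, 13, 37, 24, 13), (25, b, 9, 6, 36, 35), (25, d, 13, 35, 10, 3), (25, d, 13, 35, 25, 32), (25, d, 13, 37, 24, 13), (25, d, 9, 6, 36, 35), (25, m, 13, 35, 10, 3), (25, m, 13, 35, 25, 32), (25, m, 13, 37, 24, 13), (25, m, 9, 6, 36, 35)}
Filtering on C ≠ 9 leaves {(25, b, 13, 35, 10, 3), (25, b, 13, 35, 25, 32), (25, b, 13, 37, 24, 13), (25, d, 13, 35, 10, 3), (25, d, 13, 35, 25, 32), (25, d, 13, 37, 24, 13), (25, m, 13, 35, 10, 3), (25, m, 13, 35, 25, 32), (25, m, 13, 37, 24, 13)}.
Projecting to F, E, D (6 duplicate(s) eliminated): {(13, 24, 25), (3, 10, 25), (32, 25, 25)}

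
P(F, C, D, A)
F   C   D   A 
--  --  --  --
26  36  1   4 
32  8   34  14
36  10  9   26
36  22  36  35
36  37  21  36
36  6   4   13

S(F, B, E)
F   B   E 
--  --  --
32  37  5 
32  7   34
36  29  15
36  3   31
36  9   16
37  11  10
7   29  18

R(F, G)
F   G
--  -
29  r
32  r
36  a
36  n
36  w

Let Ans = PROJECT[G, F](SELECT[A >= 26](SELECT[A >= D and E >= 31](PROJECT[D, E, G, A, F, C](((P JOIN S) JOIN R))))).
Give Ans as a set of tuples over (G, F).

P ⋈ S (natural join on F): {(32, 8, 34, 14, 37, 5), (32, 8, 34, 14, 7, 34), (36, 10, 9, 26, 29, 15), (36, 10, 9, 26, 3, 31), (36, 10, 9, 26, 9, 16), (36, 22, 36, 35, 29, 15), (36, 22, 36, 35, 3, 31), (36, 22, 36, 35, 9, 16), (36, 37, 21, 36, 29, 15), (36, 37, 21, 36, 3, 31), (36, 37, 21, 36, 9, 16), (36, 6, 4, 13, 29, 15), (36, 6, 4, 13, 3, 31), (36, 6, 4, 13, 9, 16)}
(P JOIN S) ⋈ R (natural join on F): {(32, 8, 34, 14, 37, 5, r), (32, 8, 34, 14, 7, 34, r), (36, 10, 9, 26, 29, 15, a), (36, 10, 9, 26, 29, 15, n), (36, 10, 9, 26, 29, 15, w), (36, 10, 9, 26, 3, 31, a), (36, 10, 9, 26, 3, 31, n), (36, 10, 9, 26, 3, 31, w), (36, 10, 9, 26, 9, 16, a), (36, 10, 9, 26, 9, 16, n), (36, 10, 9, 26, 9, 16, w), (36, 22, 36, 35, 29, 15, a), (36, 22, 36, 35, 29, 15, n), (36, 22, 36, 35, 29, 15, w), (36, 22, 36, 35, 3, 31, a), (36, 22, 36, 35, 3, 31, n), (36, 22, 36, 35, 3, 31, w), (36, 22, 36, 35, 9, 16, a), (36, 22, 36, 35, 9, 16, n), (36, 22, 36, 35, 9, 16, w), (36, 37, 21, 36, 29, 15, a), (36, 37, 21, 36, 29, 15, n), (36, 37, 21, 36, 29, 15, w), (36, 37, 21, 36, 3, 31, a), (36, 37, 21, 36, 3, 31, n), (36, 37, 21, 36, 3, 31, w), (36, 37, 21, 36, 9, 16, a), (36, 37, 21, 36, 9, 16, n), (36, 37, 21, 36, 9, 16, w), (36, 6, 4, 13, 29, 15, a), (36, 6, 4, 13, 29, 15, n), (36, 6, 4, 13, 29, 15, w), (36, 6, 4, 13, 3, 31, a), (36, 6, 4, 13, 3, 31, n), (36, 6, 4, 13, 3, 31, w), (36, 6, 4, 13, 9, 16, a), (36, 6, 4, 13, 9, 16, n), (36, 6, 4, 13, 9, 16, w)}
Keep only column(s) D, E, G, A, F, C: {(21, 15, a, 36, 36, 37), (21, 15, n, 36, 36, 37), (21, 15, w, 36, 36, 37), (21, 16, a, 36, 36, 37), (21, 16, n, 36, 36, 37), (21, 16, w, 36, 36, 37), (21, 31, a, 36, 36, 37), (21, 31, n, 36, 36, 37), (21, 31, w, 36, 36, 37), (34, 34, r, 14, 32, 8), (34, 5, r, 14, 32, 8), (36, 15, a, 35, 36, 22), (36, 15, n, 35, 36, 22), (36, 15, w, 35, 36, 22), (36, 16, a, 35, 36, 22), (36, 16, n, 35, 36, 22), (36, 16, w, 35, 36, 22), (36, 31, a, 35, 36, 22), (36, 31, n, 35, 36, 22), (36, 31, w, 35, 36, 22), (4, 15, a, 13, 36, 6), (4, 15, n, 13, 36, 6), (4, 15, w, 13, 36, 6), (4, 16, a, 13, 36, 6), (4, 16, n, 13, 36, 6), (4, 16, w, 13, 36, 6), (4, 31, a, 13, 36, 6), (4, 31, n, 13, 36, 6), (4, 31, w, 13, 36, 6), (9, 15, a, 26, 36, 10), (9, 15, n, 26, 36, 10), (9, 15, w, 26, 36, 10), (9, 16, a, 26, 36, 10), (9, 16, n, 26, 36, 10), (9, 16, w, 26, 36, 10), (9, 31, a, 26, 36, 10), (9, 31, n, 26, 36, 10), (9, 31, w, 26, 36, 10)}
σ[A >= D and E >= 31]: keep tuples satisfying A >= D and E >= 31 → {(21, 31, a, 36, 36, 37), (21, 31, n, 36, 36, 37), (21, 31, w, 36, 36, 37), (4, 31, a, 13, 36, 6), (4, 31, n, 13, 36, 6), (4, 31, w, 13, 36, 6), (9, 31, a, 26, 36, 10), (9, 31, n, 26, 36, 10), (9, 31, w, 26, 36, 10)}
σ[A >= 26]: keep tuples satisfying A >= 26 → {(21, 31, a, 36, 36, 37), (21, 31, n, 36, 36, 37), (21, 31, w, 36, 36, 37), (9, 31, a, 26, 36, 10), (9, 31, n, 26, 36, 10), (9, 31, w, 26, 36, 10)}
Keep only column(s) G, F (3 duplicate(s) eliminated): {(a, 36), (n, 36), (w, 36)}

{(a, 36), (n, 36), (w, 36)}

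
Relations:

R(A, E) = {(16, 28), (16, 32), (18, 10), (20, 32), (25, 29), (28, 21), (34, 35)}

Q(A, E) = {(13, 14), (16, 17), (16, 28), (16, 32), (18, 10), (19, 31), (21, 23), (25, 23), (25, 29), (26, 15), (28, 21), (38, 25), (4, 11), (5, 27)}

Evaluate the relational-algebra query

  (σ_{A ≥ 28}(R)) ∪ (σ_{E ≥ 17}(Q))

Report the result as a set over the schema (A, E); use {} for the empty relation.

Filtering on A ≥ 28 leaves {(28, 21), (34, 35)}.
Filtering on E ≥ 17 leaves {(16, 17), (16, 28), (16, 32), (19, 31), (21, 23), (25, 23), (25, 29), (28, 21), (38, 25), (5, 27)}.
Union: {(28, 21), (34, 35)} with {(16, 17), (16, 28), (16, 32), (19, 31), (21, 23), (25, 23), (25, 29), (28, 21), (38, 25), (5, 27)} → {(16, 17), (16, 28), (16, 32), (19, 31), (21, 23), (25, 23), (25, 29), (28, 21), (34, 35), (38, 25), (5, 27)}

{(16, 17), (16, 28), (16, 32), (19, 31), (21, 23), (25, 23), (25, 29), (28, 21), (34, 35), (38, 25), (5, 27)}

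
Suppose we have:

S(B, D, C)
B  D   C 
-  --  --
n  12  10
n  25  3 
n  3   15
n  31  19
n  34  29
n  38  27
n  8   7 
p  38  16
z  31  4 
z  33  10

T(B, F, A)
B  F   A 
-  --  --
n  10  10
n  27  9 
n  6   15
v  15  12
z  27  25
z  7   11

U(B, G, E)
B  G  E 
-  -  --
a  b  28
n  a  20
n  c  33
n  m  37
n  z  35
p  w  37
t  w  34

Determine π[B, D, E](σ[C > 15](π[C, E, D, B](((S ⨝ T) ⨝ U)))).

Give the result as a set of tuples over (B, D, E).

{(n, 31, 20), (n, 31, 33), (n, 31, 35), (n, 31, 37), (n, 34, 20), (n, 34, 33), (n, 34, 35), (n, 34, 37), (n, 38, 20), (n, 38, 33), (n, 38, 35), (n, 38, 37)}

Joining S and T on B yields {(n, 12, 10, 10, 10), (n, 12, 10, 27, 9), (n, 12, 10, 6, 15), (n, 25, 3, 10, 10), (n, 25, 3, 27, 9), (n, 25, 3, 6, 15), (n, 3, 15, 10, 10), (n, 3, 15, 27, 9), (n, 3, 15, 6, 15), (n, 31, 19, 10, 10), (n, 31, 19, 27, 9), (n, 31, 19, 6, 15), (n, 34, 29, 10, 10), (n, 34, 29, 27, 9), (n, 34, 29, 6, 15), (n, 38, 27, 10, 10), (n, 38, 27, 27, 9), (n, 38, 27, 6, 15), (n, 8, 7, 10, 10), (n, 8, 7, 27, 9), (n, 8, 7, 6, 15), (z, 31, 4, 27, 25), (z, 31, 4, 7, 11), (z, 33, 10, 27, 25), (z, 33, 10, 7, 11)}.
Joining (S ⨝ T) and U on B yields {(n, 12, 10, 10, 10, a, 20), (n, 12, 10, 10, 10, c, 33), (n, 12, 10, 10, 10, m, 37), (n, 12, 10, 10, 10, z, 35), (n, 12, 10, 27, 9, a, 20), (n, 12, 10, 27, 9, c, 33), (n, 12, 10, 27, 9, m, 37), (n, 12, 10, 27, 9, z, 35), (n, 12, 10, 6, 15, a, 20), (n, 12, 10, 6, 15, c, 33), (n, 12, 10, 6, 15, m, 37), (n, 12, 10, 6, 15, z, 35), (n, 25, 3, 10, 10, a, 20), (n, 25, 3, 10, 10, c, 33), (n, 25, 3, 10, 10, m, 37), (n, 25, 3, 10, 10, z, 35), (n, 25, 3, 27, 9, a, 20), (n, 25, 3, 27, 9, c, 33), (n, 25, 3, 27, 9, m, 37), (n, 25, 3, 27, 9, z, 35), (n, 25, 3, 6, 15, a, 20), (n, 25, 3, 6, 15, c, 33), (n, 25, 3, 6, 15, m, 37), (n, 25, 3, 6, 15, z, 35), (n, 3, 15, 10, 10, a, 20), (n, 3, 15, 10, 10, c, 33), (n, 3, 15, 10, 10, m, 37), (n, 3, 15, 10, 10, z, 35), (n, 3, 15, 27, 9, a, 20), (n, 3, 15, 27, 9, c, 33), (n, 3, 15, 27, 9, m, 37), (n, 3, 15, 27, 9, z, 35), (n, 3, 15, 6, 15, a, 20), (n, 3, 15, 6, 15, c, 33), (n, 3, 15, 6, 15, m, 37), (n, 3, 15, 6, 15, z, 35), (n, 31, 19, 10, 10, a, 20), (n, 31, 19, 10, 10, c, 33), (n, 31, 19, 10, 10, m, 37), (n, 31, 19, 10, 10, z, 35), (n, 31, 19, 27, 9, a, 20), (n, 31, 19, 27, 9, c, 33), (n, 31, 19, 27, 9, m, 37), (n, 31, 19, 27, 9, z, 35), (n, 31, 19, 6, 15, a, 20), (n, 31, 19, 6, 15, c, 33), (n, 31, 19, 6, 15, m, 37), (n, 31, 19, 6, 15, z, 35), (n, 34, 29, 10, 10, a, 20), (n, 34, 29, 10, 10, c, 33), (n, 34, 29, 10, 10, m, 37), (n, 34, 29, 10, 10, z, 35), (n, 34, 29, 27, 9, a, 20), (n, 34, 29, 27, 9, c, 33), (n, 34, 29, 27, 9, m, 37), (n, 34, 29, 27, 9, z, 35), (n, 34, 29, 6, 15, a, 20), (n, 34, 29, 6, 15, c, 33), (n, 34, 29, 6, 15, m, 37), (n, 34, 29, 6, 15, z, 35), (n, 38, 27, 10, 10, a, 20), (n, 38, 27, 10, 10, c, 33), (n, 38, 27, 10, 10, m, 37), (n, 38, 27, 10, 10, z, 35), (n, 38, 27, 27, 9, a, 20), (n, 38, 27, 27, 9, c, 33), (n, 38, 27, 27, 9, m, 37), (n, 38, 27, 27, 9, z, 35), (n, 38, 27, 6, 15, a, 20), (n, 38, 27, 6, 15, c, 33), (n, 38, 27, 6, 15, m, 37), (n, 38, 27, 6, 15, z, 35), (n, 8, 7, 10, 10, a, 20), (n, 8, 7, 10, 10, c, 33), (n, 8, 7, 10, 10, m, 37), (n, 8, 7, 10, 10, z, 35), (n, 8, 7, 27, 9, a, 20), (n, 8, 7, 27, 9, c, 33), (n, 8, 7, 27, 9, m, 37), (n, 8, 7, 27, 9, z, 35), (n, 8, 7, 6, 15, a, 20), (n, 8, 7, 6, 15, c, 33), (n, 8, 7, 6, 15, m, 37), (n, 8, 7, 6, 15, z, 35)}.
Projecting to C, E, D, B (56 duplicate(s) eliminated): {(10, 20, 12, n), (10, 33, 12, n), (10, 35, 12, n), (10, 37, 12, n), (15, 20, 3, n), (15, 33, 3, n), (15, 35, 3, n), (15, 37, 3, n), (19, 20, 31, n), (19, 33, 31, n), (19, 35, 31, n), (19, 37, 31, n), (27, 20, 38, n), (27, 33, 38, n), (27, 35, 38, n), (27, 37, 38, n), (29, 20, 34, n), (29, 33, 34, n), (29, 35, 34, n), (29, 37, 34, n), (3, 20, 25, n), (3, 33, 25, n), (3, 35, 25, n), (3, 37, 25, n), (7, 20, 8, n), (7, 33, 8, n), (7, 35, 8, n), (7, 37, 8, n)}
Apply σ_{C > 15}; surviving tuples: {(19, 20, 31, n), (19, 33, 31, n), (19, 35, 31, n), (19, 37, 31, n), (27, 20, 38, n), (27, 33, 38, n), (27, 35, 38, n), (27, 37, 38, n), (29, 20, 34, n), (29, 33, 34, n), (29, 35, 34, n), (29, 37, 34, n)}
Projecting to B, D, E: {(n, 31, 20), (n, 31, 33), (n, 31, 35), (n, 31, 37), (n, 34, 20), (n, 34, 33), (n, 34, 35), (n, 34, 37), (n, 38, 20), (n, 38, 33), (n, 38, 35), (n, 38, 37)}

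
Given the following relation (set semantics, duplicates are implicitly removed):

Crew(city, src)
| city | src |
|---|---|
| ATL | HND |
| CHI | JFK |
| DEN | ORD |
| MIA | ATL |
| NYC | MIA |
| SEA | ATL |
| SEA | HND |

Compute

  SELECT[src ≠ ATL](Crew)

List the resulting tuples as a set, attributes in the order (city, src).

{(ATL, HND), (CHI, JFK), (DEN, ORD), (NYC, MIA), (SEA, HND)}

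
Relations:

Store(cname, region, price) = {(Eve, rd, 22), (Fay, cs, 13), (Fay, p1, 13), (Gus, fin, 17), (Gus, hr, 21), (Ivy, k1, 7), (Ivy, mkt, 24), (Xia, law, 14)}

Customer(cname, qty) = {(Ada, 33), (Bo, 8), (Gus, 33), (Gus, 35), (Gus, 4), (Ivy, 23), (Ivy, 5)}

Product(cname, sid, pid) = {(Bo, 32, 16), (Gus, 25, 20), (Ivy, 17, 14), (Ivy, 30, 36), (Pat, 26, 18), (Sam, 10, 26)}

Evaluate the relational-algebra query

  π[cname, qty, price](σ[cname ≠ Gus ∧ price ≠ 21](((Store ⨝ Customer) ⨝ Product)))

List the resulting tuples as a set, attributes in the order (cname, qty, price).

Joining Store and Customer on cname yields {(Gus, fin, 17, 33), (Gus, fin, 17, 35), (Gus, fin, 17, 4), (Gus, hr, 21, 33), (Gus, hr, 21, 35), (Gus, hr, 21, 4), (Ivy, k1, 7, 23), (Ivy, k1, 7, 5), (Ivy, mkt, 24, 23), (Ivy, mkt, 24, 5)}.
Joining (Store ⨝ Customer) and Product on cname yields {(Gus, fin, 17, 33, 25, 20), (Gus, fin, 17, 35, 25, 20), (Gus, fin, 17, 4, 25, 20), (Gus, hr, 21, 33, 25, 20), (Gus, hr, 21, 35, 25, 20), (Gus, hr, 21, 4, 25, 20), (Ivy, k1, 7, 23, 17, 14), (Ivy, k1, 7, 23, 30, 36), (Ivy, k1, 7, 5, 17, 14), (Ivy, k1, 7, 5, 30, 36), (Ivy, mkt, 24, 23, 17, 14), (Ivy, mkt, 24, 23, 30, 36), (Ivy, mkt, 24, 5, 17, 14), (Ivy, mkt, 24, 5, 30, 36)}.
Selection cname ≠ Gus ∧ price ≠ 21: {(Ivy, k1, 7, 23, 17, 14), (Ivy, k1, 7, 23, 30, 36), (Ivy, k1, 7, 5, 17, 14), (Ivy, k1, 7, 5, 30, 36), (Ivy, mkt, 24, 23, 17, 14), (Ivy, mkt, 24, 23, 30, 36), (Ivy, mkt, 24, 5, 17, 14), (Ivy, mkt, 24, 5, 30, 36)}
Projecting to cname, qty, price (4 duplicate(s) eliminated): {(Ivy, 23, 24), (Ivy, 23, 7), (Ivy, 5, 24), (Ivy, 5, 7)}

{(Ivy, 23, 24), (Ivy, 23, 7), (Ivy, 5, 24), (Ivy, 5, 7)}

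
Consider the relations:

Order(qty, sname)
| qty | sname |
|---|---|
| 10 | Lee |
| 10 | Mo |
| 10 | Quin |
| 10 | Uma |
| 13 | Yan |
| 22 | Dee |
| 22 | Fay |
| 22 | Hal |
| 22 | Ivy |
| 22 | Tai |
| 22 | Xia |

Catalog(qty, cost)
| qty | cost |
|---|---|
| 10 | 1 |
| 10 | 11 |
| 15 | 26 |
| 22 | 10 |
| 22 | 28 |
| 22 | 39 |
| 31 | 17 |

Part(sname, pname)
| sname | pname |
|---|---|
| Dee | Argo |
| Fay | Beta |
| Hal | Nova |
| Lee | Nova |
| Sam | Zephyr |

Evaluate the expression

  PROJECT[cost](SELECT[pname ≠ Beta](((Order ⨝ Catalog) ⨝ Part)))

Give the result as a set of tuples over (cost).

Joining Order and Catalog on qty yields {(10, Lee, 1), (10, Lee, 11), (10, Mo, 1), (10, Mo, 11), (10, Quin, 1), (10, Quin, 11), (10, Uma, 1), (10, Uma, 11), (22, Dee, 10), (22, Dee, 28), (22, Dee, 39), (22, Fay, 10), (22, Fay, 28), (22, Fay, 39), (22, Hal, 10), (22, Hal, 28), (22, Hal, 39), (22, Ivy, 10), (22, Ivy, 28), (22, Ivy, 39), (22, Tai, 10), (22, Tai, 28), (22, Tai, 39), (22, Xia, 10), (22, Xia, 28), (22, Xia, 39)}.
Joining (Order ⨝ Catalog) and Part on sname yields {(10, Lee, 1, Nova), (10, Lee, 11, Nova), (22, Dee, 10, Argo), (22, Dee, 28, Argo), (22, Dee, 39, Argo), (22, Fay, 10, Beta), (22, Fay, 28, Beta), (22, Fay, 39, Beta), (22, Hal, 10, Nova), (22, Hal, 28, Nova), (22, Hal, 39, Nova)}.
Filtering on pname ≠ Beta leaves {(10, Lee, 1, Nova), (10, Lee, 11, Nova), (22, Dee, 10, Argo), (22, Dee, 28, Argo), (22, Dee, 39, Argo), (22, Hal, 10, Nova), (22, Hal, 28, Nova), (22, Hal, 39, Nova)}.
π[cost]: project onto (cost) (3 duplicate(s) eliminated) → {1, 10, 11, 28, 39}

{1, 10, 11, 28, 39}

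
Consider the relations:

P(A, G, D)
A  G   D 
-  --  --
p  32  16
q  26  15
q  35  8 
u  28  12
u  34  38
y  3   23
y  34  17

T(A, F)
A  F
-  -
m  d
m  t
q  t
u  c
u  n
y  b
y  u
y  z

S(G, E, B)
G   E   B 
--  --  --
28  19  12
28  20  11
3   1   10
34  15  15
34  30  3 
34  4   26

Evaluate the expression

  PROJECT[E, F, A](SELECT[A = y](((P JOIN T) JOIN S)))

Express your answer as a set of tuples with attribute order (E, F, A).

{(1, b, y), (1, u, y), (1, z, y), (15, b, y), (15, u, y), (15, z, y), (30, b, y), (30, u, y), (30, z, y), (4, b, y), (4, u, y), (4, z, y)}

Joining P and T on A yields {(q, 26, 15, t), (q, 35, 8, t), (u, 28, 12, c), (u, 28, 12, n), (u, 34, 38, c), (u, 34, 38, n), (y, 3, 23, b), (y, 3, 23, u), (y, 3, 23, z), (y, 34, 17, b), (y, 34, 17, u), (y, 34, 17, z)}.
Joining (P JOIN T) and S on G yields {(u, 28, 12, c, 19, 12), (u, 28, 12, c, 20, 11), (u, 28, 12, n, 19, 12), (u, 28, 12, n, 20, 11), (u, 34, 38, c, 15, 15), (u, 34, 38, c, 30, 3), (u, 34, 38, c, 4, 26), (u, 34, 38, n, 15, 15), (u, 34, 38, n, 30, 3), (u, 34, 38, n, 4, 26), (y, 3, 23, b, 1, 10), (y, 3, 23, u, 1, 10), (y, 3, 23, z, 1, 10), (y, 34, 17, b, 15, 15), (y, 34, 17, b, 30, 3), (y, 34, 17, b, 4, 26), (y, 34, 17, u, 15, 15), (y, 34, 17, u, 30, 3), (y, 34, 17, u, 4, 26), (y, 34, 17, z, 15, 15), (y, 34, 17, z, 30, 3), (y, 34, 17, z, 4, 26)}.
σ[A = y]: keep tuples satisfying A = y → {(y, 3, 23, b, 1, 10), (y, 3, 23, u, 1, 10), (y, 3, 23, z, 1, 10), (y, 34, 17, b, 15, 15), (y, 34, 17, b, 30, 3), (y, 34, 17, b, 4, 26), (y, 34, 17, u, 15, 15), (y, 34, 17, u, 30, 3), (y, 34, 17, u, 4, 26), (y, 34, 17, z, 15, 15), (y, 34, 17, z, 30, 3), (y, 34, 17, z, 4, 26)}
Projecting to E, F, A: {(1, b, y), (1, u, y), (1, z, y), (15, b, y), (15, u, y), (15, z, y), (30, b, y), (30, u, y), (30, z, y), (4, b, y), (4, u, y), (4, z, y)}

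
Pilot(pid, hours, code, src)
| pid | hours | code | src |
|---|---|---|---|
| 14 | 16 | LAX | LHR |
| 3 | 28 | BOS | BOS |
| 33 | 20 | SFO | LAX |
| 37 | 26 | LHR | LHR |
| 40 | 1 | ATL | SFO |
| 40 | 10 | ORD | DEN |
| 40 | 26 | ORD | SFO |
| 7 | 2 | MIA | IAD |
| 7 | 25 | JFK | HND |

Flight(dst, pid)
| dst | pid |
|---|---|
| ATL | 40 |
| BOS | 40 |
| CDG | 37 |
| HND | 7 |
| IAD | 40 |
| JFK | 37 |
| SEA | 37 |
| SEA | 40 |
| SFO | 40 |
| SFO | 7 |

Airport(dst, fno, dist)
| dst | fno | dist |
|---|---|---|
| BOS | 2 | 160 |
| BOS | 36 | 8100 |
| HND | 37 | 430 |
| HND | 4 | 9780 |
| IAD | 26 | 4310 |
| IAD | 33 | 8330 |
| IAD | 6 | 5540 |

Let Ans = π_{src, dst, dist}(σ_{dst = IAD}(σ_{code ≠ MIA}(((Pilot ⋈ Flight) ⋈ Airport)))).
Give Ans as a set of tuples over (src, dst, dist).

Natural join on pid: {(37, 26, LHR, LHR, CDG), (37, 26, LHR, LHR, JFK), (37, 26, LHR, LHR, SEA), (40, 1, ATL, SFO, ATL), (40, 1, ATL, SFO, BOS), (40, 1, ATL, SFO, IAD), (40, 1, ATL, SFO, SEA), (40, 1, ATL, SFO, SFO), (40, 10, ORD, DEN, ATL), (40, 10, ORD, DEN, BOS), (40, 10, ORD, DEN, IAD), (40, 10, ORD, DEN, SEA), (40, 10, ORD, DEN, SFO), (40, 26, ORD, SFO, ATL), (40, 26, ORD, SFO, BOS), (40, 26, ORD, SFO, IAD), (40, 26, ORD, SFO, SEA), (40, 26, ORD, SFO, SFO), (7, 2, MIA, IAD, HND), (7, 2, MIA, IAD, SFO), (7, 25, JFK, HND, HND), (7, 25, JFK, HND, SFO)}
Natural join on dst: {(40, 1, ATL, SFO, BOS, 2, 160), (40, 1, ATL, SFO, BOS, 36, 8100), (40, 1, ATL, SFO, IAD, 26, 4310), (40, 1, ATL, SFO, IAD, 33, 8330), (40, 1, ATL, SFO, IAD, 6, 5540), (40, 10, ORD, DEN, BOS, 2, 160), (40, 10, ORD, DEN, BOS, 36, 8100), (40, 10, ORD, DEN, IAD, 26, 4310), (40, 10, ORD, DEN, IAD, 33, 8330), (40, 10, ORD, DEN, IAD, 6, 5540), (40, 26, ORD, SFO, BOS, 2, 160), (40, 26, ORD, SFO, BOS, 36, 8100), (40, 26, ORD, SFO, IAD, 26, 4310), (40, 26, ORD, SFO, IAD, 33, 8330), (40, 26, ORD, SFO, IAD, 6, 5540), (7, 2, MIA, IAD, HND, 37, 430), (7, 2, MIA, IAD, HND, 4, 9780), (7, 25, JFK, HND, HND, 37, 430), (7, 25, JFK, HND, HND, 4, 9780)}
Apply σ_{code ≠ MIA}; surviving tuples: {(40, 1, ATL, SFO, BOS, 2, 160), (40, 1, ATL, SFO, BOS, 36, 8100), (40, 1, ATL, SFO, IAD, 26, 4310), (40, 1, ATL, SFO, IAD, 33, 8330), (40, 1, ATL, SFO, IAD, 6, 5540), (40, 10, ORD, DEN, BOS, 2, 160), (40, 10, ORD, DEN, BOS, 36, 8100), (40, 10, ORD, DEN, IAD, 26, 4310), (40, 10, ORD, DEN, IAD, 33, 8330), (40, 10, ORD, DEN, IAD, 6, 5540), (40, 26, ORD, SFO, BOS, 2, 160), (40, 26, ORD, SFO, BOS, 36, 8100), (40, 26, ORD, SFO, IAD, 26, 4310), (40, 26, ORD, SFO, IAD, 33, 8330), (40, 26, ORD, SFO, IAD, 6, 5540), (7, 25, JFK, HND, HND, 37, 430), (7, 25, JFK, HND, HND, 4, 9780)}
Apply σ_{dst = IAD}; surviving tuples: {(40, 1, ATL, SFO, IAD, 26, 4310), (40, 1, ATL, SFO, IAD, 33, 8330), (40, 1, ATL, SFO, IAD, 6, 5540), (40, 10, ORD, DEN, IAD, 26, 4310), (40, 10, ORD, DEN, IAD, 33, 8330), (40, 10, ORD, DEN, IAD, 6, 5540), (40, 26, ORD, SFO, IAD, 26, 4310), (40, 26, ORD, SFO, IAD, 33, 8330), (40, 26, ORD, SFO, IAD, 6, 5540)}
π[src, dst, dist]: project onto (src, dst, dist) (3 duplicate(s) eliminated) → {(DEN, IAD, 4310), (DEN, IAD, 5540), (DEN, IAD, 8330), (SFO, IAD, 4310), (SFO, IAD, 5540), (SFO, IAD, 8330)}

{(DEN, IAD, 4310), (DEN, IAD, 5540), (DEN, IAD, 8330), (SFO, IAD, 4310), (SFO, IAD, 5540), (SFO, IAD, 8330)}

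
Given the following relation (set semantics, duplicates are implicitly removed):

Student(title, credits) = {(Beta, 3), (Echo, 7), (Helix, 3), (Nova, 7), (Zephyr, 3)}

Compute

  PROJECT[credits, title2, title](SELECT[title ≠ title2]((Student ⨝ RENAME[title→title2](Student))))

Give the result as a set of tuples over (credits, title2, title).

ρ[title→title2]: schema becomes (title2, credits); tuples unchanged.
Natural join on credits: {(Beta, 3, Beta), (Beta, 3, Helix), (Beta, 3, Zephyr), (Echo, 7, Echo), (Echo, 7, Nova), (Helix, 3, Beta), (Helix, 3, Helix), (Helix, 3, Zephyr), (Nova, 7, Echo), (Nova, 7, Nova), (Zephyr, 3, Beta), (Zephyr, 3, Helix), (Zephyr, 3, Zephyr)}
Apply σ_{title ≠ title2}; surviving tuples: {(Beta, 3, Helix), (Beta, 3, Zephyr), (Echo, 7, Nova), (Helix, 3, Beta), (Helix, 3, Zephyr), (Nova, 7, Echo), (Zephyr, 3, Beta), (Zephyr, 3, Helix)}
Projecting to credits, title2, title: {(3, Beta, Helix), (3, Beta, Zephyr), (3, Helix, Beta), (3, Helix, Zephyr), (3, Zephyr, Beta), (3, Zephyr, Helix), (7, Echo, Nova), (7, Nova, Echo)}

{(3, Beta, Helix), (3, Beta, Zephyr), (3, Helix, Beta), (3, Helix, Zephyr), (3, Zephyr, Beta), (3, Zephyr, Helix), (7, Echo, Nova), (7, Nova, Echo)}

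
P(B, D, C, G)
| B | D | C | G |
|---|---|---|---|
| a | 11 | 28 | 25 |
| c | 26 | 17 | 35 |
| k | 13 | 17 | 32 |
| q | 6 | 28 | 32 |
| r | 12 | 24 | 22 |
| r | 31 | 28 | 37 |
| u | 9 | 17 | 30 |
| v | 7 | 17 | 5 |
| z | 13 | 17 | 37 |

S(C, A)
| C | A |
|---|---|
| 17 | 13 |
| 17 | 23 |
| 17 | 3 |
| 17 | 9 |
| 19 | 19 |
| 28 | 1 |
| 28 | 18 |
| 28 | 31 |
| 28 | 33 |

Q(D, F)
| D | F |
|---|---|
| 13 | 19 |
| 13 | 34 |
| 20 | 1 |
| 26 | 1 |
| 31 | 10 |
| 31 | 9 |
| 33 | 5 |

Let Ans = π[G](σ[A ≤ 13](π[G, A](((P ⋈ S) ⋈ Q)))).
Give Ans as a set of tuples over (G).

Joining P and S on C yields {(a, 11, 28, 25, 1), (a, 11, 28, 25, 18), (a, 11, 28, 25, 31), (a, 11, 28, 25, 33), (c, 26, 17, 35, 13), (c, 26, 17, 35, 23), (c, 26, 17, 35, 3), (c, 26, 17, 35, 9), (k, 13, 17, 32, 13), (k, 13, 17, 32, 23), (k, 13, 17, 32, 3), (k, 13, 17, 32, 9), (q, 6, 28, 32, 1), (q, 6, 28, 32, 18), (q, 6, 28, 32, 31), (q, 6, 28, 32, 33), (r, 31, 28, 37, 1), (r, 31, 28, 37, 18), (r, 31, 28, 37, 31), (r, 31, 28, 37, 33), (u, 9, 17, 30, 13), (u, 9, 17, 30, 23), (u, 9, 17, 30, 3), (u, 9, 17, 30, 9), (v, 7, 17, 5, 13), (v, 7, 17, 5, 23), (v, 7, 17, 5, 3), (v, 7, 17, 5, 9), (z, 13, 17, 37, 13), (z, 13, 17, 37, 23), (z, 13, 17, 37, 3), (z, 13, 17, 37, 9)}.
Joining (P ⋈ S) and Q on D yields {(c, 26, 17, 35, 13, 1), (c, 26, 17, 35, 23, 1), (c, 26, 17, 35, 3, 1), (c, 26, 17, 35, 9, 1), (k, 13, 17, 32, 13, 19), (k, 13, 17, 32, 13, 34), (k, 13, 17, 32, 23, 19), (k, 13, 17, 32, 23, 34), (k, 13, 17, 32, 3, 19), (k, 13, 17, 32, 3, 34), (k, 13, 17, 32, 9, 19), (k, 13, 17, 32, 9, 34), (r, 31, 28, 37, 1, 10), (r, 31, 28, 37, 1, 9), (r, 31, 28, 37, 18, 10), (r, 31, 28, 37, 18, 9), (r, 31, 28, 37, 31, 10), (r, 31, 28, 37, 31, 9), (r, 31, 28, 37, 33, 10), (r, 31, 28, 37, 33, 9), (z, 13, 17, 37, 13, 19), (z, 13, 17, 37, 13, 34), (z, 13, 17, 37, 23, 19), (z, 13, 17, 37, 23, 34), (z, 13, 17, 37, 3, 19), (z, 13, 17, 37, 3, 34), (z, 13, 17, 37, 9, 19), (z, 13, 17, 37, 9, 34)}.
Projecting to G, A (12 duplicate(s) eliminated): {(32, 13), (32, 23), (32, 3), (32, 9), (35, 13), (35, 23), (35, 3), (35, 9), (37, 1), (37, 13), (37, 18), (37, 23), (37, 3), (37, 31), (37, 33), (37, 9)}
Filtering on A ≤ 13 leaves {(32, 13), (32, 3), (32, 9), (35, 13), (35, 3), (35, 9), (37, 1), (37, 13), (37, 3), (37, 9)}.
Projecting to G (7 duplicate(s) eliminated): {32, 35, 37}

{32, 35, 37}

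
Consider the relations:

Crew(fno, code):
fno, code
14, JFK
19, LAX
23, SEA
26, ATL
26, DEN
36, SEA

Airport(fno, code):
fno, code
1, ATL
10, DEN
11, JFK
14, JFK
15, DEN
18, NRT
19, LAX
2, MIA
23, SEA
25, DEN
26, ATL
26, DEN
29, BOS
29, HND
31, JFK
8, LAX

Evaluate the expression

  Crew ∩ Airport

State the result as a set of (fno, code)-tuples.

{(14, JFK), (19, LAX), (23, SEA), (26, ATL), (26, DEN)}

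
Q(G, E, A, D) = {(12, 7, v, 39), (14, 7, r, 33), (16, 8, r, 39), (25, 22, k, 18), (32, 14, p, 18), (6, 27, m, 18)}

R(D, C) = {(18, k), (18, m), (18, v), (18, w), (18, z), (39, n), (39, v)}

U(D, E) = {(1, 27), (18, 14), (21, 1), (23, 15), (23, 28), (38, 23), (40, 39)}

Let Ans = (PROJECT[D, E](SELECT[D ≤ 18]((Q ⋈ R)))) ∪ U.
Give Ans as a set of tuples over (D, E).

Natural join on D: {(12, 7, v, 39, n), (12, 7, v, 39, v), (16, 8, r, 39, n), (16, 8, r, 39, v), (25, 22, k, 18, k), (25, 22, k, 18, m), (25, 22, k, 18, v), (25, 22, k, 18, w), (25, 22, k, 18, z), (32, 14, p, 18, k), (32, 14, p, 18, m), (32, 14, p, 18, v), (32, 14, p, 18, w), (32, 14, p, 18, z), (6, 27, m, 18, k), (6, 27, m, 18, m), (6, 27, m, 18, v), (6, 27, m, 18, w), (6, 27, m, 18, z)}
Apply σ_{D ≤ 18}; surviving tuples: {(25, 22, k, 18, k), (25, 22, k, 18, m), (25, 22, k, 18, v), (25, 22, k, 18, w), (25, 22, k, 18, z), (32, 14, p, 18, k), (32, 14, p, 18, m), (32, 14, p, 18, v), (32, 14, p, 18, w), (32, 14, p, 18, z), (6, 27, m, 18, k), (6, 27, m, 18, m), (6, 27, m, 18, v), (6, 27, m, 18, w), (6, 27, m, 18, z)}
Keep only column(s) D, E (12 duplicate(s) eliminated): {(18, 14), (18, 22), (18, 27)}
Union: {(18, 14), (18, 22), (18, 27)} with {(1, 27), (18, 14), (21, 1), (23, 15), (23, 28), (38, 23), (40, 39)} → {(1, 27), (18, 14), (18, 22), (18, 27), (21, 1), (23, 15), (23, 28), (38, 23), (40, 39)}

{(1, 27), (18, 14), (18, 22), (18, 27), (21, 1), (23, 15), (23, 28), (38, 23), (40, 39)}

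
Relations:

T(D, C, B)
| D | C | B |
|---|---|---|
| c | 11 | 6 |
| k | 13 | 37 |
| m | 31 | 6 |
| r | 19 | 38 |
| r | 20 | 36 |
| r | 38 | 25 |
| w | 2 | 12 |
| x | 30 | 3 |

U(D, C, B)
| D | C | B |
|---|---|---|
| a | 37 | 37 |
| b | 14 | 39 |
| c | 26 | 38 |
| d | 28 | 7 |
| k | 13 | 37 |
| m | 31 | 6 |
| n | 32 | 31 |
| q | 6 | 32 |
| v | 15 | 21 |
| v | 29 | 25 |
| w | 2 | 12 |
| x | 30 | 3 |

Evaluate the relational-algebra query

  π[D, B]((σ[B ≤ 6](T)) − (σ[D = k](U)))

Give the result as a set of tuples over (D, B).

σ[B ≤ 6]: keep tuples satisfying B ≤ 6 → {(c, 11, 6), (m, 31, 6), (x, 30, 3)}
σ[D = k]: keep tuples satisfying D = k → {(k, 13, 37)}
Taking the difference: {(c, 11, 6), (m, 31, 6), (x, 30, 3)}
Keep only column(s) D, B: {(c, 6), (m, 6), (x, 3)}

{(c, 6), (m, 6), (x, 3)}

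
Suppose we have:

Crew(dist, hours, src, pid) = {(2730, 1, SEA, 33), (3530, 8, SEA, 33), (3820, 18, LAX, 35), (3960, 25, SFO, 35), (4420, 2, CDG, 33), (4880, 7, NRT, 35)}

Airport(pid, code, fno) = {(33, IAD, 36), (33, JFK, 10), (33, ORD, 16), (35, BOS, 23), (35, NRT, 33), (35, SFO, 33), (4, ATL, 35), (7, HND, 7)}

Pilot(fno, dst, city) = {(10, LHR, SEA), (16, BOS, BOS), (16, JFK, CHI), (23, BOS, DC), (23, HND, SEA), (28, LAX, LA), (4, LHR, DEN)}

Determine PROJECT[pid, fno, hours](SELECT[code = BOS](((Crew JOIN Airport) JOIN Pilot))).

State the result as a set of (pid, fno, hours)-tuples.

Crew ⋈ Airport (natural join on pid): {(2730, 1, SEA, 33, IAD, 36), (2730, 1, SEA, 33, JFK, 10), (2730, 1, SEA, 33, ORD, 16), (3530, 8, SEA, 33, IAD, 36), (3530, 8, SEA, 33, JFK, 10), (3530, 8, SEA, 33, ORD, 16), (3820, 18, LAX, 35, BOS, 23), (3820, 18, LAX, 35, NRT, 33), (3820, 18, LAX, 35, SFO, 33), (3960, 25, SFO, 35, BOS, 23), (3960, 25, SFO, 35, NRT, 33), (3960, 25, SFO, 35, SFO, 33), (4420, 2, CDG, 33, IAD, 36), (4420, 2, CDG, 33, JFK, 10), (4420, 2, CDG, 33, ORD, 16), (4880, 7, NRT, 35, BOS, 23), (4880, 7, NRT, 35, NRT, 33), (4880, 7, NRT, 35, SFO, 33)}
(Crew JOIN Airport) ⋈ Pilot (natural join on fno): {(2730, 1, SEA, 33, JFK, 10, LHR, SEA), (2730, 1, SEA, 33, ORD, 16, BOS, BOS), (2730, 1, SEA, 33, ORD, 16, JFK, CHI), (3530, 8, SEA, 33, JFK, 10, LHR, SEA), (3530, 8, SEA, 33, ORD, 16, BOS, BOS), (3530, 8, SEA, 33, ORD, 16, JFK, CHI), (3820, 18, LAX, 35, BOS, 23, BOS, DC), (3820, 18, LAX, 35, BOS, 23, HND, SEA), (3960, 25, SFO, 35, BOS, 23, BOS, DC), (3960, 25, SFO, 35, BOS, 23, HND, SEA), (4420, 2, CDG, 33, JFK, 10, LHR, SEA), (4420, 2, CDG, 33, ORD, 16, BOS, BOS), (4420, 2, CDG, 33, ORD, 16, JFK, CHI), (4880, 7, NRT, 35, BOS, 23, BOS, DC), (4880, 7, NRT, 35, BOS, 23, HND, SEA)}
Apply σ_{code = BOS}; surviving tuples: {(3820, 18, LAX, 35, BOS, 23, BOS, DC), (3820, 18, LAX, 35, BOS, 23, HND, SEA), (3960, 25, SFO, 35, BOS, 23, BOS, DC), (3960, 25, SFO, 35, BOS, 23, HND, SEA), (4880, 7, NRT, 35, BOS, 23, BOS, DC), (4880, 7, NRT, 35, BOS, 23, HND, SEA)}
π_{pid, fno, hours} gives {(35, 23, 18), (35, 23, 25), (35, 23, 7)} (3 duplicate(s) eliminated).

{(35, 23, 18), (35, 23, 25), (35, 23, 7)}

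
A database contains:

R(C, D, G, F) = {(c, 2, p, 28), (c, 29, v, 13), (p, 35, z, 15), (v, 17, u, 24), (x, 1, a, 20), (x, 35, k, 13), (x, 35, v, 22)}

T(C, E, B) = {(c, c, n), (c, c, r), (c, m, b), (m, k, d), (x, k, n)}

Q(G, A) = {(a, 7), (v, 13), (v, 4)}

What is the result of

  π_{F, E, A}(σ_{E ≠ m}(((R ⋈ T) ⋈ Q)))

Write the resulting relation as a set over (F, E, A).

{(13, c, 13), (13, c, 4), (20, k, 7), (22, k, 13), (22, k, 4)}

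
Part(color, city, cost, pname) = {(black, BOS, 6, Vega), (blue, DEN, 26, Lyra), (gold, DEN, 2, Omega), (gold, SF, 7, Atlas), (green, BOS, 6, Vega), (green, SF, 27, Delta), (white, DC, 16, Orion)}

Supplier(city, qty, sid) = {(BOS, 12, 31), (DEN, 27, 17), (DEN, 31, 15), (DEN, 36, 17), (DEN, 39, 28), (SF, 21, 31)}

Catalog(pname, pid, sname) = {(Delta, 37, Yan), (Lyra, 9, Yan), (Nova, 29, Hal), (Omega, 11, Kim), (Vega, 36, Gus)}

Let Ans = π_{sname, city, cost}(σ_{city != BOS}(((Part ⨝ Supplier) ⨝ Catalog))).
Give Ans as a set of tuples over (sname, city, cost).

Part ⋈ Supplier (natural join on city): {(black, BOS, 6, Vega, 12, 31), (blue, DEN, 26, Lyra, 27, 17), (blue, DEN, 26, Lyra, 31, 15), (blue, DEN, 26, Lyra, 36, 17), (blue, DEN, 26, Lyra, 39, 28), (gold, DEN, 2, Omega, 27, 17), (gold, DEN, 2, Omega, 31, 15), (gold, DEN, 2, Omega, 36, 17), (gold, DEN, 2, Omega, 39, 28), (gold, SF, 7, Atlas, 21, 31), (green, BOS, 6, Vega, 12, 31), (green, SF, 27, Delta, 21, 31)}
(Part ⨝ Supplier) ⋈ Catalog (natural join on pname): {(black, BOS, 6, Vega, 12, 31, 36, Gus), (blue, DEN, 26, Lyra, 27, 17, 9, Yan), (blue, DEN, 26, Lyra, 31, 15, 9, Yan), (blue, DEN, 26, Lyra, 36, 17, 9, Yan), (blue, DEN, 26, Lyra, 39, 28, 9, Yan), (gold, DEN, 2, Omega, 27, 17, 11, Kim), (gold, DEN, 2, Omega, 31, 15, 11, Kim), (gold, DEN, 2, Omega, 36, 17, 11, Kim), (gold, DEN, 2, Omega, 39, 28, 11, Kim), (green, BOS, 6, Vega, 12, 31, 36, Gus), (green, SF, 27, Delta, 21, 31, 37, Yan)}
Selection city != BOS: {(blue, DEN, 26, Lyra, 27, 17, 9, Yan), (blue, DEN, 26, Lyra, 31, 15, 9, Yan), (blue, DEN, 26, Lyra, 36, 17, 9, Yan), (blue, DEN, 26, Lyra, 39, 28, 9, Yan), (gold, DEN, 2, Omega, 27, 17, 11, Kim), (gold, DEN, 2, Omega, 31, 15, 11, Kim), (gold, DEN, 2, Omega, 36, 17, 11, Kim), (gold, DEN, 2, Omega, 39, 28, 11, Kim), (green, SF, 27, Delta, 21, 31, 37, Yan)}
π_{sname, city, cost} gives {(Kim, DEN, 2), (Yan, DEN, 26), (Yan, SF, 27)} (6 duplicate(s) eliminated).

{(Kim, DEN, 2), (Yan, DEN, 26), (Yan, SF, 27)}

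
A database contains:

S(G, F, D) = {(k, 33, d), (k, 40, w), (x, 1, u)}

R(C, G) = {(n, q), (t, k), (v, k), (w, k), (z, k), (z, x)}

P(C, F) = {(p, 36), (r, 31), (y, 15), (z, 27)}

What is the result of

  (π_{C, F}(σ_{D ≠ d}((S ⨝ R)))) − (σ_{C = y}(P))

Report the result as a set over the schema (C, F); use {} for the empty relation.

{(t, 40), (v, 40), (w, 40), (z, 1), (z, 40)}

S ⋈ R (natural join on G): {(k, 33, d, t), (k, 33, d, v), (k, 33, d, w), (k, 33, d, z), (k, 40, w, t), (k, 40, w, v), (k, 40, w, w), (k, 40, w, z), (x, 1, u, z)}
Apply σ_{D ≠ d}; surviving tuples: {(k, 40, w, t), (k, 40, w, v), (k, 40, w, w), (k, 40, w, z), (x, 1, u, z)}
Keep only column(s) C, F: {(t, 40), (v, 40), (w, 40), (z, 1), (z, 40)}
Apply σ_{C = y}; surviving tuples: {(y, 15)}
Taking the difference: {(t, 40), (v, 40), (w, 40), (z, 1), (z, 40)}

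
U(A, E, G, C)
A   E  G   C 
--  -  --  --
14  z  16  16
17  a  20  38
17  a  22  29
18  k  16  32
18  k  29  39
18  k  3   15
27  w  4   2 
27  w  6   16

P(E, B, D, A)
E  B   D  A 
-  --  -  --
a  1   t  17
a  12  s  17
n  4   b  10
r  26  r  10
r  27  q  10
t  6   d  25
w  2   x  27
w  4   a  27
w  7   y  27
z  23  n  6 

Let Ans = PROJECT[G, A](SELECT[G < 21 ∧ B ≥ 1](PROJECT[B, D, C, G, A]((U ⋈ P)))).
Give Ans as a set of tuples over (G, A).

{(20, 17), (4, 27), (6, 27)}

U ⋈ P (natural join on A, E): {(17, a, 20, 38, 1, t), (17, a, 20, 38, 12, s), (17, a, 22, 29, 1, t), (17, a, 22, 29, 12, s), (27, w, 4, 2, 2, x), (27, w, 4, 2, 4, a), (27, w, 4, 2, 7, y), (27, w, 6, 16, 2, x), (27, w, 6, 16, 4, a), (27, w, 6, 16, 7, y)}
π[B, D, C, G, A]: project onto (B, D, C, G, A) → {(1, t, 29, 22, 17), (1, t, 38, 20, 17), (12, s, 29, 22, 17), (12, s, 38, 20, 17), (2, x, 16, 6, 27), (2, x, 2, 4, 27), (4, a, 16, 6, 27), (4, a, 2, 4, 27), (7, y, 16, 6, 27), (7, y, 2, 4, 27)}
Apply σ_{G < 21 ∧ B ≥ 1}; surviving tuples: {(1, t, 38, 20, 17), (12, s, 38, 20, 17), (2, x, 16, 6, 27), (2, x, 2, 4, 27), (4, a, 16, 6, 27), (4, a, 2, 4, 27), (7, y, 16, 6, 27), (7, y, 2, 4, 27)}
π[G, A]: project onto (G, A) (5 duplicate(s) eliminated) → {(20, 17), (4, 27), (6, 27)}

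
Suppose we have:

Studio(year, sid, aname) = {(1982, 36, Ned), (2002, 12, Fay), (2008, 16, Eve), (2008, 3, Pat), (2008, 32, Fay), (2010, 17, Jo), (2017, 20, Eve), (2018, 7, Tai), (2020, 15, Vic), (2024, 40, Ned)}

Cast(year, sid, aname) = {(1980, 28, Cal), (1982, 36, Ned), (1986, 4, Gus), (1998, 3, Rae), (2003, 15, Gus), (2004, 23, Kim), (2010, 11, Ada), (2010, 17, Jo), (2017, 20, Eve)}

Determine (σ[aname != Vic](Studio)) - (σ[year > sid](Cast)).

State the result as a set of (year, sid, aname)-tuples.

{(2002, 12, Fay), (2008, 16, Eve), (2008, 3, Pat), (2008, 32, Fay), (2018, 7, Tai), (2024, 40, Ned)}

σ[aname != Vic]: keep tuples satisfying aname != Vic → {(1982, 36, Ned), (2002, 12, Fay), (2008, 16, Eve), (2008, 3, Pat), (2008, 32, Fay), (2010, 17, Jo), (2017, 20, Eve), (2018, 7, Tai), (2024, 40, Ned)}
σ[year > sid]: keep tuples satisfying year > sid → {(1980, 28, Cal), (1982, 36, Ned), (1986, 4, Gus), (1998, 3, Rae), (2003, 15, Gus), (2004, 23, Kim), (2010, 11, Ada), (2010, 17, Jo), (2017, 20, Eve)}
Taking the difference: {(2002, 12, Fay), (2008, 16, Eve), (2008, 3, Pat), (2008, 32, Fay), (2018, 7, Tai), (2024, 40, Ned)}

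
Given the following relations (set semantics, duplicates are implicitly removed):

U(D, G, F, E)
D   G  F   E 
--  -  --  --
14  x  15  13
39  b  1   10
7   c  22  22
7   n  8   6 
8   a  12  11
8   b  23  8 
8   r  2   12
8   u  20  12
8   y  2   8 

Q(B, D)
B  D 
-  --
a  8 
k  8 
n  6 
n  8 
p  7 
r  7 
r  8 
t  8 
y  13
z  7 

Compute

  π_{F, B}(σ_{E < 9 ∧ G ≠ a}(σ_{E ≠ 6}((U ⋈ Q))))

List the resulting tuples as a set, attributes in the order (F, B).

Natural join on D: {(7, c, 22, 22, p), (7, c, 22, 22, r), (7, c, 22, 22, z), (7, n, 8, 6, p), (7, n, 8, 6, r), (7, n, 8, 6, z), (8, a, 12, 11, a), (8, a, 12, 11, k), (8, a, 12, 11, n), (8, a, 12, 11, r), (8, a, 12, 11, t), (8, b, 23, 8, a), (8, b, 23, 8, k), (8, b, 23, 8, n), (8, b, 23, 8, r), (8, b, 23, 8, t), (8, r, 2, 12, a), (8, r, 2, 12, k), (8, r, 2, 12, n), (8, r, 2, 12, r), (8, r, 2, 12, t), (8, u, 20, 12, a), (8, u, 20, 12, k), (8, u, 20, 12, n), (8, u, 20, 12, r), (8, u, 20, 12, t), (8, y, 2, 8, a), (8, y, 2, 8, k), (8, y, 2, 8, n), (8, y, 2, 8, r), (8, y, 2, 8, t)}
σ[E ≠ 6]: keep tuples satisfying E ≠ 6 → {(7, c, 22, 22, p), (7, c, 22, 22, r), (7, c, 22, 22, z), (8, a, 12, 11, a), (8, a, 12, 11, k), (8, a, 12, 11, n), (8, a, 12, 11, r), (8, a, 12, 11, t), (8, b, 23, 8, a), (8, b, 23, 8, k), (8, b, 23, 8, n), (8, b, 23, 8, r), (8, b, 23, 8, t), (8, r, 2, 12, a), (8, r, 2, 12, k), (8, r, 2, 12, n), (8, r, 2, 12, r), (8, r, 2, 12, t), (8, u, 20, 12, a), (8, u, 20, 12, k), (8, u, 20, 12, n), (8, u, 20, 12, r), (8, u, 20, 12, t), (8, y, 2, 8, a), (8, y, 2, 8, k), (8, y, 2, 8, n), (8, y, 2, 8, r), (8, y, 2, 8, t)}
σ[E < 9 ∧ G ≠ a]: keep tuples satisfying E < 9 ∧ G ≠ a → {(8, b, 23, 8, a), (8, b, 23, 8, k), (8, b, 23, 8, n), (8, b, 23, 8, r), (8, b, 23, 8, t), (8, y, 2, 8, a), (8, y, 2, 8, k), (8, y, 2, 8, n), (8, y, 2, 8, r), (8, y, 2, 8, t)}
π_{F, B} gives {(2, a), (2, k), (2, n), (2, r), (2, t), (23, a), (23, k), (23, n), (23, r), (23, t)}.

{(2, a), (2, k), (2, n), (2, r), (2, t), (23, a), (23, k), (23, n), (23, r), (23, t)}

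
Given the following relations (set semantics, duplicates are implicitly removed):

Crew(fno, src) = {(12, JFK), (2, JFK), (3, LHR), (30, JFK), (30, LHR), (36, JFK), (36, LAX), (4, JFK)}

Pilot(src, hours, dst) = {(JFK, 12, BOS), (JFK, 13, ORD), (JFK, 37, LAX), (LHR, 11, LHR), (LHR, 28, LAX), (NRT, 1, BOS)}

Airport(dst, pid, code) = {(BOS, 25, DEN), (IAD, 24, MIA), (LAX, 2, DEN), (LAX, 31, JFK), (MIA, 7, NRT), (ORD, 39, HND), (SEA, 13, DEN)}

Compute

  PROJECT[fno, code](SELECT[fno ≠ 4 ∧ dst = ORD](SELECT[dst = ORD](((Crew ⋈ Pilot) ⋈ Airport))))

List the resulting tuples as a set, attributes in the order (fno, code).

Natural join on src: {(12, JFK, 12, BOS), (12, JFK, 13, ORD), (12, JFK, 37, LAX), (2, JFK, 12, BOS), (2, JFK, 13, ORD), (2, JFK, 37, LAX), (3, LHR, 11, LHR), (3, LHR, 28, LAX), (30, JFK, 12, BOS), (30, JFK, 13, ORD), (30, JFK, 37, LAX), (30, LHR, 11, LHR), (30, LHR, 28, LAX), (36, JFK, 12, BOS), (36, JFK, 13, ORD), (36, JFK, 37, LAX), (4, JFK, 12, BOS), (4, JFK, 13, ORD), (4, JFK, 37, LAX)}
Natural join on dst: {(12, JFK, 12, BOS, 25, DEN), (12, JFK, 13, ORD, 39, HND), (12, JFK, 37, LAX, 2, DEN), (12, JFK, 37, LAX, 31, JFK), (2, JFK, 12, BOS, 25, DEN), (2, JFK, 13, ORD, 39, HND), (2, JFK, 37, LAX, 2, DEN), (2, JFK, 37, LAX, 31, JFK), (3, LHR, 28, LAX, 2, DEN), (3, LHR, 28, LAX, 31, JFK), (30, JFK, 12, BOS, 25, DEN), (30, JFK, 13, ORD, 39, HND), (30, JFK, 37, LAX, 2, DEN), (30, JFK, 37, LAX, 31, JFK), (30, LHR, 28, LAX, 2, DEN), (30, LHR, 28, LAX, 31, JFK), (36, JFK, 12, BOS, 25, DEN), (36, JFK, 13, ORD, 39, HND), (36, JFK, 37, LAX, 2, DEN), (36, JFK, 37, LAX, 31, JFK), (4, JFK, 12, BOS, 25, DEN), (4, JFK, 13, ORD, 39, HND), (4, JFK, 37, LAX, 2, DEN), (4, JFK, 37, LAX, 31, JFK)}
Filtering on dst = ORD leaves {(12, JFK, 13, ORD, 39, HND), (2, JFK, 13, ORD, 39, HND), (30, JFK, 13, ORD, 39, HND), (36, JFK, 13, ORD, 39, HND), (4, JFK, 13, ORD, 39, HND)}.
Filtering on fno ≠ 4 ∧ dst = ORD leaves {(12, JFK, 13, ORD, 39, HND), (2, JFK, 13, ORD, 39, HND), (30, JFK, 13, ORD, 39, HND), (36, JFK, 13, ORD, 39, HND)}.
Projecting to fno, code: {(12, HND), (2, HND), (30, HND), (36, HND)}

{(12, HND), (2, HND), (30, HND), (36, HND)}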